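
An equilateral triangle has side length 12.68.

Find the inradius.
For an equilateral triangle, r = s/(2√3) where s is the side.
r = 12.68/(2√3) = 12.68/3.464102 = 3.66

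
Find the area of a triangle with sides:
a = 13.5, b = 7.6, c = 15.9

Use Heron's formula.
s = (a+b+c)/2 = (13.5+7.6+15.9)/2 = 18.5
A = √(s(s-a)(s-b)(s-c)) = √(18.5·5·10.9·2.6)
A = √2621.45 = 51.2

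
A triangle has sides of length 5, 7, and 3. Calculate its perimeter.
Perimeter = sum of all sides
Perimeter = 5 + 7 + 3
Perimeter = 15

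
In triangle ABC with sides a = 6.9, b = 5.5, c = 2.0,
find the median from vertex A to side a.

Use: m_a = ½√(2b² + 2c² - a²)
m_a = ½√(2·5.5² + 2·2.0² - 6.9²)
m_a = ½√(60.5 + 8 - 47.61) = ½√20.89 = 2.285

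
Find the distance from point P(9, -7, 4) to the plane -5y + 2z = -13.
d = |0(9) + (-5)(-7) + 2(4) - (-13)| / √(0² + (-5)² + 2²) = 56/√29 = 10.4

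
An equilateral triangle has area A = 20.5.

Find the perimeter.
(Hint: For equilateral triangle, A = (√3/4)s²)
A = (√3/4)s²  →  s² = 4A/√3 = 4·20.5/√3 = 47.3427
s = 6.8806
Perimeter = 3s = 20.64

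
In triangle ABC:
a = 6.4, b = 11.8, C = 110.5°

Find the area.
Using A = ½ab·sin(C):
A = ½·6.4·11.8·sin(110.5°) = ½·75.52·0.936672 = 35.37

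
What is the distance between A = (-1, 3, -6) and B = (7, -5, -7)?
d = √[(8)² + (-8)² + (-1)²] = √129 = 11.36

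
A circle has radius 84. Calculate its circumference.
Circumference = 2 * pi * r
Circumference = 2 * pi * 84
Circumference = 527.79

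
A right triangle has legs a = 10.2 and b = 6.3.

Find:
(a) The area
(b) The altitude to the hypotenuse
(a) Area = ½ab = ½·10.2·6.3 = 32.13
(b) Hypotenuse c = √(10.2² + 6.3²) = √143.73 = 11.9887
    Area = ½·c·h_c  →  h_c = 2·Area/c = 2·32.13/11.9887 = 5.36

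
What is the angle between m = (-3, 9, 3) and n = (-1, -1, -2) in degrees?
m·n = -12, |m|² = 99, |n|² = 6
cos θ = -12/√594 ≈ -0.4924
θ ≈ 119.5°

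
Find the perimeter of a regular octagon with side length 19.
Perimeter = number of sides * side length
Perimeter = 8 * 19
Perimeter = 152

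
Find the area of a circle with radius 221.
Area = pi * r²
Area = pi * 221²
Area = pi * 48841
Area = 153438.53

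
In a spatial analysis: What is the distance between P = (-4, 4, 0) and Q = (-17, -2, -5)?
d = √[(-13)² + (-6)² + (-5)²] = √230 = 15.17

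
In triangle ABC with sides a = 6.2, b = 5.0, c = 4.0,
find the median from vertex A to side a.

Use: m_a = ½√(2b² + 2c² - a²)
m_a = ½√(2·5.0² + 2·4.0² - 6.2²)
m_a = ½√(50 + 32 - 38.44) = ½√43.56 = 3.3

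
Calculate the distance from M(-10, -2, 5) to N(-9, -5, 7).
d = √[(1)² + (-3)² + (2)²] = √14 = 3.742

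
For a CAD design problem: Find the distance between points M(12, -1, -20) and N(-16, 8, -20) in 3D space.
d = √[(-28)² + (9)² + (0)²] = √865 = 29.41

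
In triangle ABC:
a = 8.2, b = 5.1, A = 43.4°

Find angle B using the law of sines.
sin(B)/b = sin(A)/a
sin(B) = b·sin(A)/a = 5.1·sin(43.4°)/8.2 = 0.427335
B = arcsin(0.427335) = 25.3°  (b ≤ a, so B ≤ A and the acute solution is unique)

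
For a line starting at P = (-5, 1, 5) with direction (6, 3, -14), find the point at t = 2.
P(2) = (-5 + 6(2), 1 + 3(2), 5 + (-14)(2)) = (7, 7, -23)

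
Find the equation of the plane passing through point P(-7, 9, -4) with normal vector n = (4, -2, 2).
d = n·P = (4)(-7) + (-2)(9) + (2)(-4) = -54
Plane: 4x - 2y + 2z = -54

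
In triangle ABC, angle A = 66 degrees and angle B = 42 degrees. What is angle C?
Sum of angles in a triangle = 180 degrees
Third angle = 180 - 66 - 42
Third angle = 72 degrees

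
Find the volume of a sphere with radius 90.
Volume = (4/3) * pi * r³
Volume = (4/3) * pi * 90³
Volume = (4/3) * pi * 729000
Volume = 3053628.06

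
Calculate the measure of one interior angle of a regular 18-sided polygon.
Interior angle of a regular n-gon = (n-2)*180/n
Interior angle = (18-2)*180/18
Interior angle = 16*180/18
Interior angle = 2880/18
Interior angle = 160 degrees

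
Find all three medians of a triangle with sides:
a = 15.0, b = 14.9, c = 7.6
Using m_x = ½√(2y² + 2z² - x²):
m_a = ½√(2·14.9² + 2·7.6² - 15.0²) = ½√334.54 = 9.145
m_b = ½√(2·15.0² + 2·7.6² - 14.9²) = ½√343.51 = 9.267
m_c = ½√(2·15.0² + 2·14.9² - 7.6²) = ½√836.26 = 14.46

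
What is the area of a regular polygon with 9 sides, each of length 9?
For a regular 9-gon with side length s = 9:
Apothem a = s / (2*tan(pi/9)) = 9 / (2*tan(pi/9)) ≈ 12.3636
Perimeter P = 9 * 9 = 81
Area = (1/2) * P * a = (1/2) * 81 * 12.3636 = 500.73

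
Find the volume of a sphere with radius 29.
Volume = (4/3) * pi * r³
Volume = (4/3) * pi * 29³
Volume = (4/3) * pi * 24389
Volume = 102160.40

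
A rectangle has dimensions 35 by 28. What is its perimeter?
Perimeter = 2 * (length + width)
Perimeter = 2 * (35 + 28)
Perimeter = 2 * 63
Perimeter = 126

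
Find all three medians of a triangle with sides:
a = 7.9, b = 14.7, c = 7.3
Using m_x = ½√(2y² + 2z² - x²):
m_a = ½√(2·14.7² + 2·7.3² - 7.9²) = ½√476.35 = 10.91
m_b = ½√(2·7.9² + 2·7.3² - 14.7²) = ½√15.31 = 1.956
m_c = ½√(2·7.9² + 2·14.7² - 7.3²) = ½√503.71 = 11.22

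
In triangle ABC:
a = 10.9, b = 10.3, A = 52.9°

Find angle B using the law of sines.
sin(B)/b = sin(A)/a
sin(B) = b·sin(A)/a = 10.3·sin(52.9°)/10.9 = 0.753680
B = arcsin(0.753680) = 48.91°  (b ≤ a, so B ≤ A and the acute solution is unique)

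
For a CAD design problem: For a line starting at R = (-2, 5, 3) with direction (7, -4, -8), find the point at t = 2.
P(2) = (-2 + 7(2), 5 + (-4)(2), 3 + (-8)(2)) = (12, -3, -13)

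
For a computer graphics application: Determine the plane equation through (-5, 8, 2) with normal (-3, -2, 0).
d = n·P = (-3)(-5) + (-2)(8) + (0)(2) = -1
Plane: -3x - 2y = -1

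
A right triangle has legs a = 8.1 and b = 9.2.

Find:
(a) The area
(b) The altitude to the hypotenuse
(a) Area = ½ab = ½·8.1·9.2 = 37.26
(b) Hypotenuse c = √(8.1² + 9.2²) = √150.25 = 12.2577
    Area = ½·c·h_c  →  h_c = 2·Area/c = 2·37.26/12.2577 = 6.079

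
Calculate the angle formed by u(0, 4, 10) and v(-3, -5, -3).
u·v = -50, |u|² = 116, |v|² = 43
cos θ = -50/√4988 ≈ -0.708
θ ≈ 135.1°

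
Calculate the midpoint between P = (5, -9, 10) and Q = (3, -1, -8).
Midpoint = ((5+3)/2, (-9-1)/2, (10-8)/2) = (4, -5, 1)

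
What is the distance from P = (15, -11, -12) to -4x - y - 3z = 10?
d = |(-4)(15) + (-1)(-11) + (-3)(-12) - (10)| / √((-4)² + (-1)² + (-3)²) = 23/√26 = 4.511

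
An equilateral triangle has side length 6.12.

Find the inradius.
For an equilateral triangle, r = s/(2√3) where s is the side.
r = 6.12/(2√3) = 6.12/3.464102 = 1.767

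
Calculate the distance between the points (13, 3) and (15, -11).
Using the distance formula: d = sqrt((x₂-x₁)² + (y₂-y₁)²)
dx = 15 - 13 = 2
dy = (-11) - 3 = -14
d = sqrt(2² + (-14)²) = sqrt(4 + 196) = sqrt(200) = 14.14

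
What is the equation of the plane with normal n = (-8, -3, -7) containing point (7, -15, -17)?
d = n·P = (-8)(7) + (-3)(-15) + (-7)(-17) = 108
Plane: -8x - 3y - 7z = 108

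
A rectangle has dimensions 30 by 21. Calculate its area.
Area = length * width
Area = 30 * 21
Area = 630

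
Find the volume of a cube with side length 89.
Volume = s³
Volume = 89³
Volume = 704969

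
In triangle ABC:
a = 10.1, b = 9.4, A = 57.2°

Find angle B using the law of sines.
sin(B)/b = sin(A)/a
sin(B) = b·sin(A)/a = 9.4·sin(57.2°)/10.1 = 0.782310
B = arcsin(0.782310) = 51.47°  (b ≤ a, so B ≤ A and the acute solution is unique)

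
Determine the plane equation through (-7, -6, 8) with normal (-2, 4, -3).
d = n·P = (-2)(-7) + (4)(-6) + (-3)(8) = -34
Plane: -2x + 4y - 3z = -34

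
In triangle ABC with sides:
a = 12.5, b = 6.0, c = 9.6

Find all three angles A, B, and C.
By the law of cosines:
cos(A) = (b² + c² - a²)/(2bc) = -0.243837  →  A = 104.1°
cos(B) = (a² + c² - b²)/(2ac) = 0.885042  →  B = 27.74°
cos(C) = (a² + b² - c²)/(2ab) = 0.667267  →  C = 48.14°
Check: A + B + C = 180.0° ✓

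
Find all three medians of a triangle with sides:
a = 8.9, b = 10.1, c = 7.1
Using m_x = ½√(2y² + 2z² - x²):
m_a = ½√(2·10.1² + 2·7.1² - 8.9²) = ½√225.63 = 7.51
m_b = ½√(2·8.9² + 2·7.1² - 10.1²) = ½√157.23 = 6.27
m_c = ½√(2·8.9² + 2·10.1² - 7.1²) = ½√312.03 = 8.832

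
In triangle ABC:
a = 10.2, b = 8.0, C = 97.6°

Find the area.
Using A = ½ab·sin(C):
A = ½·10.2·8.0·sin(97.6°) = ½·81.6·0.991216 = 40.44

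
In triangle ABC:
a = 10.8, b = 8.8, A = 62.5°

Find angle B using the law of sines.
sin(B)/b = sin(A)/a
sin(B) = b·sin(A)/a = 8.8·sin(62.5°)/10.8 = 0.722750
B = arcsin(0.722750) = 46.28°  (b ≤ a, so B ≤ A and the acute solution is unique)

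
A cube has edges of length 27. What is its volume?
Volume = s³
Volume = 27³
Volume = 19683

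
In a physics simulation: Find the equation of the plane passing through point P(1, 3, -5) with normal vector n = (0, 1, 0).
d = n·P = (0)(1) + (1)(3) + (0)(-5) = 3
Plane: y = 3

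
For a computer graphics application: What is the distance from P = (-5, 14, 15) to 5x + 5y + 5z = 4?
d = |5(-5) + 5(14) + 5(15) - (4)| / √(5² + 5² + 5²) = 116/√75 = 13.39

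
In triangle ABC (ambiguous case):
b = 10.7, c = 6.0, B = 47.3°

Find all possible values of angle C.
sin(C)/c = sin(B)/b  →  sin(C) = c·sin(B)/b = 6.0·sin(47.3°)/10.7 = 0.412102
C₁ = arcsin(0.412102) = 24.34°,  C₂ = 180° - C₁ = 155.66°
Check C₂: A = 180° - 47.3° - 155.66° = -22.96° ≤ 0, rejected
C = 24.34° (one solution)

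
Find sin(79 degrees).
sin(79 degrees) = 0.9816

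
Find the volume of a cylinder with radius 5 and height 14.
Volume = pi * r² * h
Volume = pi * 5² * 14
Volume = pi * 25 * 14
Volume = pi * 350
Volume = 1099.56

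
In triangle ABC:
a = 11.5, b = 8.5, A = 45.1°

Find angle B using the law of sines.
sin(B)/b = sin(A)/a
sin(B) = b·sin(A)/a = 8.5·sin(45.1°)/11.5 = 0.523556
B = arcsin(0.523556) = 31.57°  (b ≤ a, so B ≤ A and the acute solution is unique)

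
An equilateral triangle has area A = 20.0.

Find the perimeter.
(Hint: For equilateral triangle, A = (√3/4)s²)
A = (√3/4)s²  →  s² = 4A/√3 = 4·20.0/√3 = 46.188
s = 6.79618
Perimeter = 3s = 20.39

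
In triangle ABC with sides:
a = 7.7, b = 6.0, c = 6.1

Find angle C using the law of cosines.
cos(C) = (a² + b² - c²)/(2ab)
cos(C) = (7.7² + 6.0² - 6.1²)/(2·7.7·6.0) = 58.08/92.4 = 0.628571
C = arccos(0.628571) = 51.06°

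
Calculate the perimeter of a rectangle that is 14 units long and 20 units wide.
Perimeter = 2 * (length + width)
Perimeter = 2 * (14 + 20)
Perimeter = 2 * 34
Perimeter = 68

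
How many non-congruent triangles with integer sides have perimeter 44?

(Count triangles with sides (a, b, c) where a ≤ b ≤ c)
With a ≤ b ≤ c and a + b + c = 44, the triangle inequality a + b > c gives c < 44/2, so c ≤ 21.
Iterate a from 1 to ⌊p/3⌋ = 14; for each a, b ranges from a to ⌊(p−a)/2⌋ with c = p − a − b, keeping only c ≥ b.
Triples: (2, 21, 21), (3, 20, 21), (4, 19, 21), …
Count = 40 triangles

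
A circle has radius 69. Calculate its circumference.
Circumference = 2 * pi * r
Circumference = 2 * pi * 69
Circumference = 433.54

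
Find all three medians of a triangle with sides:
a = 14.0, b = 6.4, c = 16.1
Using m_x = ½√(2y² + 2z² - x²):
m_a = ½√(2·6.4² + 2·16.1² - 14.0²) = ½√404.34 = 10.05
m_b = ½√(2·14.0² + 2·16.1² - 6.4²) = ½√869.46 = 14.74
m_c = ½√(2·14.0² + 2·6.4² - 16.1²) = ½√214.71 = 7.326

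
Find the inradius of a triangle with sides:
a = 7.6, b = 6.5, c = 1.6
s = (a+b+c)/2 = (7.6+6.5+1.6)/2 = 7.85
Area = √(s(s-a)(s-b)(s-c)) = √(7.85·0.25·1.35·6.25) = 4.06923
r = Area/s = 4.06923/7.85 = 0.5184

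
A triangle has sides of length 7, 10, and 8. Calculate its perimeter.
Perimeter = sum of all sides
Perimeter = 7 + 10 + 8
Perimeter = 25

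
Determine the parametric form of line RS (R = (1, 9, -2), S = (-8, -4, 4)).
Direction vector d = S - R = (-9, -13, 6)
x = 1 - 9t, y = 9 - 13t, z = -2 + 6t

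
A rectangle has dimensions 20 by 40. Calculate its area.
Area = length * width
Area = 20 * 40
Area = 800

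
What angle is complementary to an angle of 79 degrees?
Complementary angles sum to 90 degrees.
Other angle = 90 - 79
Other angle = 11 degrees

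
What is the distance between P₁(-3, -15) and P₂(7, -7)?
Using the distance formula: d = sqrt((x₂-x₁)² + (y₂-y₁)²)
dx = 7 - (-3) = 10
dy = (-7) - (-15) = 8
d = sqrt(10² + 8²) = sqrt(100 + 64) = sqrt(164) = 12.81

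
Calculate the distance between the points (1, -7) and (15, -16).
Using the distance formula: d = sqrt((x₂-x₁)² + (y₂-y₁)²)
dx = 15 - 1 = 14
dy = (-16) - (-7) = -9
d = sqrt(14² + (-9)²) = sqrt(196 + 81) = sqrt(277) = 16.64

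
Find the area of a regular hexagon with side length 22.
For a regular 6-gon with side length s = 22:
Apothem a = s / (2*tan(pi/6)) = 22 / (2*tan(pi/6)) ≈ 19.0526
Perimeter P = 6 * 22 = 132
Area = (1/2) * P * a = (1/2) * 132 * 19.0526 = 1257.47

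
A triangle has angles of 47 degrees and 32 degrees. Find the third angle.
Sum of angles in a triangle = 180 degrees
Third angle = 180 - 47 - 32
Third angle = 101 degrees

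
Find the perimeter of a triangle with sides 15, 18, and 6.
Perimeter = sum of all sides
Perimeter = 15 + 18 + 6
Perimeter = 39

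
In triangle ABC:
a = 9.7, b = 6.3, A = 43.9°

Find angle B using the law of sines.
sin(B)/b = sin(A)/a
sin(B) = b·sin(A)/a = 6.3·sin(43.9°)/9.7 = 0.450354
B = arcsin(0.450354) = 26.77°  (b ≤ a, so B ≤ A and the acute solution is unique)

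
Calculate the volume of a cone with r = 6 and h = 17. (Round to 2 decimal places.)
Volume = (1/3) * pi * r² * h
Volume = (1/3) * pi * 6² * 17
Volume = (1/3) * pi * 36 * 17
Volume = (1/3) * pi * 612
Volume = 640.88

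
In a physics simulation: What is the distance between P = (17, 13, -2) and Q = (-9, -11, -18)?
d = √[(-26)² + (-24)² + (-16)²] = √1508 = 38.83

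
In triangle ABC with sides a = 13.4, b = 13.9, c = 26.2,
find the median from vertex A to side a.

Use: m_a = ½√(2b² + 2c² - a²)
m_a = ½√(2·13.9² + 2·26.2² - 13.4²)
m_a = ½√(386.42 + 1372.88 - 179.56) = ½√1579.74 = 19.87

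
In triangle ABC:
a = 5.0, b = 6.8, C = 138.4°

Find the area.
Using A = ½ab·sin(C):
A = ½·5.0·6.8·sin(138.4°) = ½·34·0.663926 = 11.29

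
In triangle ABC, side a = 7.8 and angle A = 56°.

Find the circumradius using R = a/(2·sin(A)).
R = a/(2·sin(A)) = 7.8/(2·sin(56°))
R = 7.8/(2·0.829038) = 7.8/1.658075 = 4.704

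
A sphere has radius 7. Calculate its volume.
Volume = (4/3) * pi * r³
Volume = (4/3) * pi * 7³
Volume = (4/3) * pi * 343
Volume = 1436.76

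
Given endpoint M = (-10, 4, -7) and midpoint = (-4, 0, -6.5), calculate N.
N = (2×(-4) - (-10), 2×0 - 4, 2×(-6.5) - (-7)) = (2, -4, -6)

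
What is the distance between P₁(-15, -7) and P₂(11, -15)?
Using the distance formula: d = sqrt((x₂-x₁)² + (y₂-y₁)²)
dx = 11 - (-15) = 26
dy = (-15) - (-7) = -8
d = sqrt(26² + (-8)²) = sqrt(676 + 64) = sqrt(740) = 27.20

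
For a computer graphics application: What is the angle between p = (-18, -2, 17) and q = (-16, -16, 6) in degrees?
p·q = 422, |p|² = 617, |q|² = 548
cos θ = 422/√338116 ≈ 0.7257
θ ≈ 43.47°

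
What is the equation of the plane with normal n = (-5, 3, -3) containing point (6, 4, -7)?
d = n·P = (-5)(6) + (3)(4) + (-3)(-7) = 3
Plane: -5x + 3y - 3z = 3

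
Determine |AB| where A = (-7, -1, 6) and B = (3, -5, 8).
d = √[(10)² + (-4)² + (2)²] = √120 = 10.95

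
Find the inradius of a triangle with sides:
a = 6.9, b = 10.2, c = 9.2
s = (a+b+c)/2 = (6.9+10.2+9.2)/2 = 13.15
Area = √(s(s-a)(s-b)(s-c)) = √(13.15·6.25·2.95·3.95) = 30.9466
r = Area/s = 30.9466/13.15 = 2.353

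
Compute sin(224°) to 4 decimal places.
sin(224 degrees) = -0.6947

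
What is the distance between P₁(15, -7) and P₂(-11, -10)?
Using the distance formula: d = sqrt((x₂-x₁)² + (y₂-y₁)²)
dx = (-11) - 15 = -26
dy = (-10) - (-7) = -3
d = sqrt((-26)² + (-3)²) = sqrt(676 + 9) = sqrt(685) = 26.17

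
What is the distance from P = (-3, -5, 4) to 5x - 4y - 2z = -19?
d = |5(-3) + (-4)(-5) + (-2)(4) - (-19)| / √(5² + (-4)² + (-2)²) = 16/√45 = 2.385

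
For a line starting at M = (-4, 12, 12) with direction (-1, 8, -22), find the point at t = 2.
P(2) = (-4 + (-1)(2), 12 + 8(2), 12 + (-22)(2)) = (-6, 28, -32)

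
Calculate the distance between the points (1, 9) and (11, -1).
Using the distance formula: d = sqrt((x₂-x₁)² + (y₂-y₁)²)
dx = 11 - 1 = 10
dy = (-1) - 9 = -10
d = sqrt(10² + (-10)²) = sqrt(100 + 100) = sqrt(200) = 14.14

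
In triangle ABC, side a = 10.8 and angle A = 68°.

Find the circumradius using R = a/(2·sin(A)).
R = a/(2·sin(A)) = 10.8/(2·sin(68°))
R = 10.8/(2·0.927184) = 10.8/1.854368 = 5.824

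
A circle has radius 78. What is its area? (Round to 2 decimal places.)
Area = pi * r²
Area = pi * 78²
Area = pi * 6084
Area = 19113.45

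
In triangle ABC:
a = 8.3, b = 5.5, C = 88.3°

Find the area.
Using A = ½ab·sin(C):
A = ½·8.3·5.5·sin(88.3°) = ½·45.65·0.999560 = 22.81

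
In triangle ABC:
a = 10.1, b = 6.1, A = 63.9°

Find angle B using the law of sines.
sin(B)/b = sin(A)/a
sin(B) = b·sin(A)/a = 6.1·sin(63.9°)/10.1 = 0.542373
B = arcsin(0.542373) = 32.85°  (b ≤ a, so B ≤ A and the acute solution is unique)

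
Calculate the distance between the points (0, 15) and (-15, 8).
Using the distance formula: d = sqrt((x₂-x₁)² + (y₂-y₁)²)
dx = (-15) - 0 = -15
dy = 8 - 15 = -7
d = sqrt((-15)² + (-7)²) = sqrt(225 + 49) = sqrt(274) = 16.55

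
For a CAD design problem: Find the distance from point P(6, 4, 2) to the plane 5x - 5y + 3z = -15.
d = |5(6) + (-5)(4) + 3(2) - (-15)| / √(5² + (-5)² + 3²) = 31/√59 = 4.036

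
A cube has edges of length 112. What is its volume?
Volume = s³
Volume = 112³
Volume = 1404928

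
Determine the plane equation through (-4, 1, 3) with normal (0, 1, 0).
d = n·P = (0)(-4) + (1)(1) + (0)(3) = 1
Plane: y = 1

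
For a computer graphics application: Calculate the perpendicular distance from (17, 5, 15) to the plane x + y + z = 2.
d = |1(17) + 1(5) + 1(15) - (2)| / √(1² + 1² + 1²) = 35/√3 = 20.21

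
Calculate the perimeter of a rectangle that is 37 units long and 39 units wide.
Perimeter = 2 * (length + width)
Perimeter = 2 * (37 + 39)
Perimeter = 2 * 76
Perimeter = 152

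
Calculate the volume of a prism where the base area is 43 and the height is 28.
Volume = base area * height
Volume = 43 * 28
Volume = 1204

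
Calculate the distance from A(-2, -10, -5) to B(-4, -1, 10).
d = √[(-2)² + (9)² + (15)²] = √310 = 17.61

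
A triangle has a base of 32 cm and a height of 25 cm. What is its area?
Area = (1/2) * base * height
Area = (1/2) * 32 * 25
Area = 400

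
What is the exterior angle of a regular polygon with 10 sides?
Exterior angle of a regular n-gon = 360/n
Exterior angle = 360/10
Exterior angle = 36 degrees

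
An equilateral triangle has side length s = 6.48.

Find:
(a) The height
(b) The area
(a) Height h = s·√3/2 = 6.48·√3/2 = 5.612
(b) Area = (√3/4)·s² = (√3/4)·6.48² = (√3/4)·41.9904 = 18.18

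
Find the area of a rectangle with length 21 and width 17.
Area = length * width
Area = 21 * 17
Area = 357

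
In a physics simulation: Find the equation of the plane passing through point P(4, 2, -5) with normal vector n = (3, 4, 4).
d = n·P = (3)(4) + (4)(2) + (4)(-5) = 0
Plane: 3x + 4y + 4z = 0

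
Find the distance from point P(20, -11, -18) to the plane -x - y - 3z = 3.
d = |(-1)(20) + (-1)(-11) + (-3)(-18) - (3)| / √((-1)² + (-1)² + (-3)²) = 42/√11 = 12.66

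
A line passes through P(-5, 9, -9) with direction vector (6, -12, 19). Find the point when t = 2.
P(2) = (-5 + 6(2), 9 + (-12)(2), -9 + 19(2)) = (7, -15, 29)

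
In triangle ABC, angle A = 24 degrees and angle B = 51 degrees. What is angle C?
Sum of angles in a triangle = 180 degrees
Third angle = 180 - 24 - 51
Third angle = 105 degrees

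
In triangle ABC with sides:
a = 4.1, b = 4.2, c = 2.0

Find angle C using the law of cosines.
cos(C) = (a² + b² - c²)/(2ab)
cos(C) = (4.1² + 4.2² - 2.0²)/(2·4.1·4.2) = 30.45/34.44 = 0.884146
C = arccos(0.884146) = 27.85°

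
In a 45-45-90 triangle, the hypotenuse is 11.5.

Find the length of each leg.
In a 45-45-90 triangle, hypotenuse = leg·√2  →  leg = hypotenuse/√2
leg = 11.5/√2 = 8.132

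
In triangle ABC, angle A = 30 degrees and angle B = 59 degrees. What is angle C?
Sum of angles in a triangle = 180 degrees
Third angle = 180 - 30 - 59
Third angle = 91 degrees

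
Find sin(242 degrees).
sin(242 degrees) = -0.8829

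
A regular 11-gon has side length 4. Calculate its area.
For a regular 11-gon with side length s = 4:
Apothem a = s / (2*tan(pi/11)) = 4 / (2*tan(pi/11)) ≈ 6.8114
Perimeter P = 11 * 4 = 44
Area = (1/2) * P * a = (1/2) * 44 * 6.8114 = 149.85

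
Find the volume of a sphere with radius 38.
Volume = (4/3) * pi * r³
Volume = (4/3) * pi * 38³
Volume = (4/3) * pi * 54872
Volume = 229847.30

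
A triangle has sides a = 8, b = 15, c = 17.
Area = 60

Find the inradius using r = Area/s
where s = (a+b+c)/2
s = (8+15+17)/2 = 20
r = Area/s = 60/20 = 3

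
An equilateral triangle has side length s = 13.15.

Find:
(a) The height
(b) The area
(a) Height h = s·√3/2 = 13.15·√3/2 = 11.39
(b) Area = (√3/4)·s² = (√3/4)·13.15² = (√3/4)·172.923 = 74.88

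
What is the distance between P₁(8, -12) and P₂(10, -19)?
Using the distance formula: d = sqrt((x₂-x₁)² + (y₂-y₁)²)
dx = 10 - 8 = 2
dy = (-19) - (-12) = -7
d = sqrt(2² + (-7)²) = sqrt(4 + 49) = sqrt(53) = 7.28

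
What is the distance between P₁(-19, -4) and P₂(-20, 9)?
Using the distance formula: d = sqrt((x₂-x₁)² + (y₂-y₁)²)
dx = (-20) - (-19) = -1
dy = 9 - (-4) = 13
d = sqrt((-1)² + 13²) = sqrt(1 + 169) = sqrt(170) = 13.04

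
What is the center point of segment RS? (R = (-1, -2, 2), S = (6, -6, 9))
Midpoint = ((-1+6)/2, (-2-6)/2, (2+9)/2) = (2.5, -4, 5.5)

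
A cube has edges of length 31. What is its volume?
Volume = s³
Volume = 31³
Volume = 29791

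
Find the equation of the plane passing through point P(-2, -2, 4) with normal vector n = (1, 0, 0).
d = n·P = (1)(-2) + (0)(-2) + (0)(4) = -2
Plane: x = -2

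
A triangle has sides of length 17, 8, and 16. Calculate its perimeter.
Perimeter = sum of all sides
Perimeter = 17 + 8 + 16
Perimeter = 41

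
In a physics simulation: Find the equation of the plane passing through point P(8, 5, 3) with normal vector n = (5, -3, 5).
d = n·P = (5)(8) + (-3)(5) + (5)(3) = 40
Plane: 5x - 3y + 5z = 40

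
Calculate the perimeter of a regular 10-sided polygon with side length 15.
Perimeter = number of sides * side length
Perimeter = 10 * 15
Perimeter = 150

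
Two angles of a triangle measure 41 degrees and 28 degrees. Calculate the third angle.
Sum of angles in a triangle = 180 degrees
Third angle = 180 - 41 - 28
Third angle = 111 degrees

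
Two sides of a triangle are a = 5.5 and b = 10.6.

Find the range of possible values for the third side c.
By the triangle inequality: |a - b| < c < a + b
|5.5 - 10.6| < c < 5.5 + 10.6
5.1 < c < 16.1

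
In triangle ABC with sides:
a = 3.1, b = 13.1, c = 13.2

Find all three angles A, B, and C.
By the law of cosines:
cos(A) = (b² + c² - a²)/(2bc) = 0.972241  →  A = 13.53°
cos(B) = (a² + c² - b²)/(2ac) = 0.149560  →  B = 81.4°
cos(C) = (a² + b² - c²)/(2ab) = 0.085939  →  C = 85.07°
Check: A + B + C = 180.0° ✓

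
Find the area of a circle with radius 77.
Area = pi * r²
Area = pi * 77²
Area = pi * 5929
Area = 18626.50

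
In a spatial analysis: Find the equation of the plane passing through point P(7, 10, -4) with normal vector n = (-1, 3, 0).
d = n·P = (-1)(7) + (3)(10) + (0)(-4) = 23
Plane: -x + 3y = 23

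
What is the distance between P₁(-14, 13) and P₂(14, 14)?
Using the distance formula: d = sqrt((x₂-x₁)² + (y₂-y₁)²)
dx = 14 - (-14) = 28
dy = 14 - 13 = 1
d = sqrt(28² + 1²) = sqrt(784 + 1) = sqrt(785) = 28.02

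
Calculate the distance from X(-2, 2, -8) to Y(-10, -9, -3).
d = √[(-8)² + (-11)² + (5)²] = √210 = 14.49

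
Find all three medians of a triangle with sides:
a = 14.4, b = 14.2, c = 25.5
Using m_x = ½√(2y² + 2z² - x²):
m_a = ½√(2·14.2² + 2·25.5² - 14.4²) = ½√1496.42 = 19.34
m_b = ½√(2·14.4² + 2·25.5² - 14.2²) = ½√1513.58 = 19.45
m_c = ½√(2·14.4² + 2·14.2² - 25.5²) = ½√167.75 = 6.476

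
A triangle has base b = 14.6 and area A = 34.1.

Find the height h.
A = ½bh  →  h = 2A/b
h = 2·34.1/14.6 = 4.671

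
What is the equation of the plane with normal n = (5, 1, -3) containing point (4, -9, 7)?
d = n·P = (5)(4) + (1)(-9) + (-3)(7) = -10
Plane: 5x + y - 3z = -10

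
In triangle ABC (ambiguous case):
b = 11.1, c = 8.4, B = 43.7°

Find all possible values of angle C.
sin(C)/c = sin(B)/b  →  sin(C) = c·sin(B)/b = 8.4·sin(43.7°)/11.1 = 0.522830
C₁ = arcsin(0.522830) = 31.52°,  C₂ = 180° - C₁ = 148.48°
Check C₂: A = 180° - 43.7° - 148.48° = -12.18° ≤ 0, rejected
C = 31.52° (one solution)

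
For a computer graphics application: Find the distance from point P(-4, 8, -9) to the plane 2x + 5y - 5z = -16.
d = |2(-4) + 5(8) + (-5)(-9) - (-16)| / √(2² + 5² + (-5)²) = 93/√54 = 12.66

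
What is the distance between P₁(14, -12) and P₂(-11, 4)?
Using the distance formula: d = sqrt((x₂-x₁)² + (y₂-y₁)²)
dx = (-11) - 14 = -25
dy = 4 - (-12) = 16
d = sqrt((-25)² + 16²) = sqrt(625 + 256) = sqrt(881) = 29.68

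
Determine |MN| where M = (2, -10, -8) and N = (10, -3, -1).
d = √[(8)² + (7)² + (7)²] = √162 = 12.73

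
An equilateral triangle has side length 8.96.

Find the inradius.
For an equilateral triangle, r = s/(2√3) where s is the side.
r = 8.96/(2√3) = 8.96/3.464102 = 2.587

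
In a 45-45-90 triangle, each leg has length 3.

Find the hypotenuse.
Hypotenuse = 3√2 = 4.243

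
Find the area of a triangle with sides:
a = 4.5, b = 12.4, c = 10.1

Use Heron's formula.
s = (a+b+c)/2 = (4.5+12.4+10.1)/2 = 13.5
A = √(s(s-a)(s-b)(s-c)) = √(13.5·9·1.1·3.4)
A = √454.41 = 21.32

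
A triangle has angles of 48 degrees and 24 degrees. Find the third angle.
Sum of angles in a triangle = 180 degrees
Third angle = 180 - 48 - 24
Third angle = 108 degrees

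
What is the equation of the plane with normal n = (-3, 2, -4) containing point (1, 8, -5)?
d = n·P = (-3)(1) + (2)(8) + (-4)(-5) = 33
Plane: -3x + 2y - 4z = 33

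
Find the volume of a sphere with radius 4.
Volume = (4/3) * pi * r³
Volume = (4/3) * pi * 4³
Volume = (4/3) * pi * 64
Volume = 268.08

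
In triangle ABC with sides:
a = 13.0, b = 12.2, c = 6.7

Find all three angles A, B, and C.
By the law of cosines:
cos(A) = (b² + c² - a²)/(2bc) = 0.151272  →  A = 81.3°
cos(B) = (a² + c² - b²)/(2ac) = 0.373421  →  B = 68.07°
cos(C) = (a² + b² - c²)/(2ab) = 0.860498  →  C = 30.63°
Check: A + B + C = 180.0° ✓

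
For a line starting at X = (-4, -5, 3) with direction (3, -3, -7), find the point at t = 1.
P(1) = (-4 + 3(1), -5 + (-3)(1), 3 + (-7)(1)) = (-1, -8, -4)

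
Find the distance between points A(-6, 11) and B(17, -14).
Using the distance formula: d = sqrt((x₂-x₁)² + (y₂-y₁)²)
dx = 17 - (-6) = 23
dy = (-14) - 11 = -25
d = sqrt(23² + (-25)²) = sqrt(529 + 625) = sqrt(1154) = 33.97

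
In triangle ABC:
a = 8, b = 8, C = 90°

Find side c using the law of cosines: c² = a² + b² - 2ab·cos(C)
c² = 8² + 8² - 2·8·8·cos(90°)
c² = 64 + 64 - 128·0.0000 = 128
c = √128 = 11.31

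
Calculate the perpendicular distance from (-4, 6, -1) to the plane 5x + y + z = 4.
d = |5(-4) + 1(6) + 1(-1) - (4)| / √(5² + 1² + 1²) = 19/√27 = 3.657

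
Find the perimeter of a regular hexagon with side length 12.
Perimeter = number of sides * side length
Perimeter = 6 * 12
Perimeter = 72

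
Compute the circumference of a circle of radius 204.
Circumference = 2 * pi * r
Circumference = 2 * pi * 204
Circumference = 1281.77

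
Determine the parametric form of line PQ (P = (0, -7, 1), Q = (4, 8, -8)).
Direction vector d = Q - P = (4, 15, -9)
x = 0 + 4t, y = -7 + 15t, z = 1 - 9t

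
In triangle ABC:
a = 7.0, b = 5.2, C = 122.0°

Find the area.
Using A = ½ab·sin(C):
A = ½·7.0·5.2·sin(122.0°) = ½·36.4·0.848048 = 15.43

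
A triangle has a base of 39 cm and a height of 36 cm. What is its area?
Area = (1/2) * base * height
Area = (1/2) * 39 * 36
Area = 702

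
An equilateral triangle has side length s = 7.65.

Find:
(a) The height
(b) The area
(a) Height h = s·√3/2 = 7.65·√3/2 = 6.625
(b) Area = (√3/4)·s² = (√3/4)·7.65² = (√3/4)·58.5225 = 25.34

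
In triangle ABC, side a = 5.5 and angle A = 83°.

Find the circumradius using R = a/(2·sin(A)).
R = a/(2·sin(A)) = 5.5/(2·sin(83°))
R = 5.5/(2·0.992546) = 5.5/1.985092 = 2.771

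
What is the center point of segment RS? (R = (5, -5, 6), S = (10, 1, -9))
Midpoint = ((5+10)/2, (-5+1)/2, (6-9)/2) = (7.5, -2, -1.5)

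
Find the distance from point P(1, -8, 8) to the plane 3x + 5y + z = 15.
d = |3(1) + 5(-8) + 1(8) - (15)| / √(3² + 5² + 1²) = 44/√35 = 7.437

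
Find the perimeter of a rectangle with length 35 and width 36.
Perimeter = 2 * (length + width)
Perimeter = 2 * (35 + 36)
Perimeter = 2 * 71
Perimeter = 142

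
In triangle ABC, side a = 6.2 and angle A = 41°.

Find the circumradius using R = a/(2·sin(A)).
R = a/(2·sin(A)) = 6.2/(2·sin(41°))
R = 6.2/(2·0.656059) = 6.2/1.312118 = 4.725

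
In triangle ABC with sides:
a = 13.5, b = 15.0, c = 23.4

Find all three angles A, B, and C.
By the law of cosines:
cos(A) = (b² + c² - a²)/(2bc) = 0.840897  →  A = 32.76°
cos(B) = (a² + c² - b²)/(2ac) = 0.799003  →  B = 36.97°
cos(C) = (a² + b² - c²)/(2ab) = -0.346444  →  C = 110.3°
Check: A + B + C = 180.0° ✓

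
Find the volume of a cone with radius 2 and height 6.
Volume = (1/3) * pi * r² * h
Volume = (1/3) * pi * 2² * 6
Volume = (1/3) * pi * 4 * 6
Volume = (1/3) * pi * 24
Volume = 25.13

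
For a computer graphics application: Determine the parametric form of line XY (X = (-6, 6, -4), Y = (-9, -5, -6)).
Direction vector d = Y - X = (-3, -11, -2)
x = -6 - 3t, y = 6 - 11t, z = -4 - 2t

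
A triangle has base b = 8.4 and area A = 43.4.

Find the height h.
A = ½bh  →  h = 2A/b
h = 2·43.4/8.4 = 10.33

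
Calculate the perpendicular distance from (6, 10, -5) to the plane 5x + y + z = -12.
d = |5(6) + 1(10) + 1(-5) - (-12)| / √(5² + 1² + 1²) = 47/√27 = 9.045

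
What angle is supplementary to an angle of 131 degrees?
Supplementary angles sum to 180 degrees.
Other angle = 180 - 131
Other angle = 49 degrees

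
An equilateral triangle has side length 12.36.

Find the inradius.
For an equilateral triangle, r = s/(2√3) where s is the side.
r = 12.36/(2√3) = 12.36/3.464102 = 3.568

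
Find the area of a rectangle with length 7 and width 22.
Area = length * width
Area = 7 * 22
Area = 154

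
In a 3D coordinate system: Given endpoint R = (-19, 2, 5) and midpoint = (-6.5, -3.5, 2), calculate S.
S = (2×(-6.5) - (-19), 2×(-3.5) - 2, 2×2 - 5) = (6, -9, -1)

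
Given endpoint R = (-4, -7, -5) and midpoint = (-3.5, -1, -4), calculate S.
S = (2×(-3.5) - (-4), 2×(-1) - (-7), 2×(-4) - (-5)) = (-3, 5, -3)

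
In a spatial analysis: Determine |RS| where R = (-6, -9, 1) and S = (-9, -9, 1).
d = √[(-3)² + (0)² + (0)²] = √9 = 3.0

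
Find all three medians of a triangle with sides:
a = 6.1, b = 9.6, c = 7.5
Using m_x = ½√(2y² + 2z² - x²):
m_a = ½√(2·9.6² + 2·7.5² - 6.1²) = ½√259.61 = 8.056
m_b = ½√(2·6.1² + 2·7.5² - 9.6²) = ½√94.76 = 4.867
m_c = ½√(2·6.1² + 2·9.6² - 7.5²) = ½√202.49 = 7.115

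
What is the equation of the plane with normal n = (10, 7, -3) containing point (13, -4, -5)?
d = n·P = (10)(13) + (7)(-4) + (-3)(-5) = 117
Plane: 10x + 7y - 3z = 117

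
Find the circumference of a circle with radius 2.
Circumference = 2 * pi * r
Circumference = 2 * pi * 2
Circumference = 12.57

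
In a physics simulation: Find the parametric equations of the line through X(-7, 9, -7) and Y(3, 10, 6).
Direction vector d = Y - X = (10, 1, 13)
x = -7 + 10t, y = 9 + t, z = -7 + 13t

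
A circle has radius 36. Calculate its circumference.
Circumference = 2 * pi * r
Circumference = 2 * pi * 36
Circumference = 226.19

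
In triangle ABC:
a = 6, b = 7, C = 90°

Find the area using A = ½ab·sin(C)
A = ½·6·7·sin(90°) = ½·42·1.000000 = 21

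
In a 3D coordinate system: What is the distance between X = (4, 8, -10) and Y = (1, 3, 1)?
d = √[(-3)² + (-5)² + (11)²] = √155 = 12.45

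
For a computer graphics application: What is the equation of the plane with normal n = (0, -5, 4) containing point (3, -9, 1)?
d = n·P = (0)(3) + (-5)(-9) + (4)(1) = 49
Plane: -5y + 4z = 49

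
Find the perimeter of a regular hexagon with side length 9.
Perimeter = number of sides * side length
Perimeter = 6 * 9
Perimeter = 54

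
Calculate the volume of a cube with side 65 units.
Volume = s³
Volume = 65³
Volume = 274625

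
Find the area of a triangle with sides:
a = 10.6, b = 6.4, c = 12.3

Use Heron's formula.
s = (a+b+c)/2 = (10.6+6.4+12.3)/2 = 14.65
A = √(s(s-a)(s-b)(s-c)) = √(14.65·4.05·8.25·2.35)
A = √1150.31 = 33.92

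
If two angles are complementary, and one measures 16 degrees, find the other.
Complementary angles sum to 90 degrees.
Other angle = 90 - 16
Other angle = 74 degrees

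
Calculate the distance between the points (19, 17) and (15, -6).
Using the distance formula: d = sqrt((x₂-x₁)² + (y₂-y₁)²)
dx = 15 - 19 = -4
dy = (-6) - 17 = -23
d = sqrt((-4)² + (-23)²) = sqrt(16 + 529) = sqrt(545) = 23.35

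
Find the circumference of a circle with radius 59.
Circumference = 2 * pi * r
Circumference = 2 * pi * 59
Circumference = 370.71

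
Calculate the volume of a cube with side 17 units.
Volume = s³
Volume = 17³
Volume = 4913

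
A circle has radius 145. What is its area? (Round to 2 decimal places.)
Area = pi * r²
Area = pi * 145²
Area = pi * 21025
Area = 66051.99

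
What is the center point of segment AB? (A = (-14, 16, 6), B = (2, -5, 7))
Midpoint = ((-14+2)/2, (16-5)/2, (6+7)/2) = (-6, 5.5, 6.5)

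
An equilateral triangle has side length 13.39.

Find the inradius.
For an equilateral triangle, r = s/(2√3) where s is the side.
r = 13.39/(2√3) = 13.39/3.464102 = 3.865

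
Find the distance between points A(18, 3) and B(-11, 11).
Using the distance formula: d = sqrt((x₂-x₁)² + (y₂-y₁)²)
dx = (-11) - 18 = -29
dy = 11 - 3 = 8
d = sqrt((-29)² + 8²) = sqrt(841 + 64) = sqrt(905) = 30.08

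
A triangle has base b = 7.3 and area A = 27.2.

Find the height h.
A = ½bh  →  h = 2A/b
h = 2·27.2/7.3 = 7.452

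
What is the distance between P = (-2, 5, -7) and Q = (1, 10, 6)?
d = √[(3)² + (5)² + (13)²] = √203 = 14.25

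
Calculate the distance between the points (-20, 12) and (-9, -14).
Using the distance formula: d = sqrt((x₂-x₁)² + (y₂-y₁)²)
dx = (-9) - (-20) = 11
dy = (-14) - 12 = -26
d = sqrt(11² + (-26)²) = sqrt(121 + 676) = sqrt(797) = 28.23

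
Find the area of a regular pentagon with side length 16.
For a regular 5-gon with side length s = 16:
Apothem a = s / (2*tan(pi/5)) = 16 / (2*tan(pi/5)) ≈ 11.0111
Perimeter P = 5 * 16 = 80
Area = (1/2) * P * a = (1/2) * 80 * 11.0111 = 440.44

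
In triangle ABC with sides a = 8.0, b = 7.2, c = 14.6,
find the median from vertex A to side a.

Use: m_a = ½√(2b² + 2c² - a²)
m_a = ½√(2·7.2² + 2·14.6² - 8.0²)
m_a = ½√(103.68 + 426.32 - 64) = ½√466 = 10.79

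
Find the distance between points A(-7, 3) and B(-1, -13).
Using the distance formula: d = sqrt((x₂-x₁)² + (y₂-y₁)²)
dx = (-1) - (-7) = 6
dy = (-13) - 3 = -16
d = sqrt(6² + (-16)²) = sqrt(36 + 256) = sqrt(292) = 17.09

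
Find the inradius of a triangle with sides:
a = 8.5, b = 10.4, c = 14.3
s = (a+b+c)/2 = (8.5+10.4+14.3)/2 = 16.6
Area = √(s(s-a)(s-b)(s-c)) = √(16.6·8.1·6.2·2.3) = 43.7881
r = Area/s = 43.7881/16.6 = 2.638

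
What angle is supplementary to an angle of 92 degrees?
Supplementary angles sum to 180 degrees.
Other angle = 180 - 92
Other angle = 88 degrees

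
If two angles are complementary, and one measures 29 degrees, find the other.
Complementary angles sum to 90 degrees.
Other angle = 90 - 29
Other angle = 61 degrees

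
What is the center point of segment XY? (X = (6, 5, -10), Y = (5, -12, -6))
Midpoint = ((6+5)/2, (5-12)/2, (-10-6)/2) = (5.5, -3.5, -8)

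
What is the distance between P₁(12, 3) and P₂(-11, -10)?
Using the distance formula: d = sqrt((x₂-x₁)² + (y₂-y₁)²)
dx = (-11) - 12 = -23
dy = (-10) - 3 = -13
d = sqrt((-23)² + (-13)²) = sqrt(529 + 169) = sqrt(698) = 26.42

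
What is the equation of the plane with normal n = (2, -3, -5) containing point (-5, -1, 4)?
d = n·P = (2)(-5) + (-3)(-1) + (-5)(4) = -27
Plane: 2x - 3y - 5z = -27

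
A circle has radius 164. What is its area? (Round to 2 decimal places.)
Area = pi * r²
Area = pi * 164²
Area = pi * 26896
Area = 84496.28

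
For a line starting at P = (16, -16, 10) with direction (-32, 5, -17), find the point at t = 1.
P(1) = (16 + (-32)(1), -16 + 5(1), 10 + (-17)(1)) = (-16, -11, -7)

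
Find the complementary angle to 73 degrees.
Complementary angles sum to 90 degrees.
Other angle = 90 - 73
Other angle = 17 degrees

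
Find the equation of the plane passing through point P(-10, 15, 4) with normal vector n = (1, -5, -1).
d = n·P = (1)(-10) + (-5)(15) + (-1)(4) = -89
Plane: x - 5y - z = -89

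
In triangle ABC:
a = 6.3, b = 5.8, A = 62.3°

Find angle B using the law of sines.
sin(B)/b = sin(A)/a
sin(B) = b·sin(A)/a = 5.8·sin(62.3°)/6.3 = 0.815124
B = arcsin(0.815124) = 54.6°  (b ≤ a, so B ≤ A and the acute solution is unique)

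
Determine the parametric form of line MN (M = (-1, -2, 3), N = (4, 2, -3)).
Direction vector d = N - M = (5, 4, -6)
x = -1 + 5t, y = -2 + 4t, z = 3 - 6t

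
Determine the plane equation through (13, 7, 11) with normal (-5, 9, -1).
d = n·P = (-5)(13) + (9)(7) + (-1)(11) = -13
Plane: -5x + 9y - z = -13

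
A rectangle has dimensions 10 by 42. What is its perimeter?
Perimeter = 2 * (length + width)
Perimeter = 2 * (10 + 42)
Perimeter = 2 * 52
Perimeter = 104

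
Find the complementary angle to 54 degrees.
Complementary angles sum to 90 degrees.
Other angle = 90 - 54
Other angle = 36 degrees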